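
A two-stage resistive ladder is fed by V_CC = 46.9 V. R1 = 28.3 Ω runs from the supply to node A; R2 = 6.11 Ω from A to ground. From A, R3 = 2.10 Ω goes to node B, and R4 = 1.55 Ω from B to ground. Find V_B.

Node A sees R2 in parallel with the series input of stage 2, R3 + R4 = 3.650 Ω.
R2 ‖ (R3+R4) = 2.285 Ω.
V_A = 46.9 × 2.285/(28.3 + 2.285) = 3.504 V.
V_B = V_A × 0.4247 = 1.488 V.

V_B ≈ 1.49 V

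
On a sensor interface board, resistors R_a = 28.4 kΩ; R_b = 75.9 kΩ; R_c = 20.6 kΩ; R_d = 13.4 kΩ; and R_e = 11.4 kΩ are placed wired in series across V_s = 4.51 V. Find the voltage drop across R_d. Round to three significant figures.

Series total: ΣR = 28.4 + 75.9 + 20.6 + 13.4 + 11.4 = 149.7 kΩ.
By the voltage-divider rule, V = 4.51 × 13.40/149.7 = 0.4037 V.

V ≈ 0.404 V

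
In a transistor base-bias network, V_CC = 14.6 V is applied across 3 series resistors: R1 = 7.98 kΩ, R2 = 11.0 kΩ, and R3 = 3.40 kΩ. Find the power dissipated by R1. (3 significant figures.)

The common current is I = 14.6/22.38 = 0.6524 mA.
P = I²R = 0.4256 × 7.98 = 3.396 mW.

P ≈ 3.40 mW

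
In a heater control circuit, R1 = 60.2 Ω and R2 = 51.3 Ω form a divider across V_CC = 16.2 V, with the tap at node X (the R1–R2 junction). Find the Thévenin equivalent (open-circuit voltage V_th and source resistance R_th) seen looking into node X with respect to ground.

V_th is the unloaded tap voltage: V_CC · R2/(R1+R2) = 16.2 × 0.4601 = 7.453 V.
Zeroing V_CC shorts the top of R1 to ground, so R_th = R1 ‖ R2 = 27.70 Ω.

V_th ≈ 7.45 V, R_th ≈ 27.7 Ω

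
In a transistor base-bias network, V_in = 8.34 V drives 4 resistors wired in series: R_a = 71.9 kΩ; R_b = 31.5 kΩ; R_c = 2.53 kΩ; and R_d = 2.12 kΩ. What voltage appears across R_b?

V ≈ 2.43 V

ΣR = 71.9 + 31.5 + 2.53 + 2.12 = 108.1 kΩ.
By the voltage-divider rule, V = 8.34 × 31.50/108.1 = 2.431 V.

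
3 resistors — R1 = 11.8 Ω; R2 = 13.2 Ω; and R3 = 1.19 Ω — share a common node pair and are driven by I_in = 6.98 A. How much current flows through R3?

I ≈ 5.86 A

Total conductance ΣG = 1/11.8 + 1/13.2 + 1/1.19 = 1.001 (units of 1/Ω).
R3 takes the fraction G_k/ΣG = 0.8403/1.001 = 0.8396, so I = 6.98 × 0.8396 = 5.861 A.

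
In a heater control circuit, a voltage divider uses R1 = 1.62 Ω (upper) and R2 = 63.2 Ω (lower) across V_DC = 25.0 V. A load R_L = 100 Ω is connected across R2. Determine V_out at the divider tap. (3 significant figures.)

V_out ≈ 24.0 V

The load sits in parallel with R2, giving an effective lower resistance R2' = R2·R_L/(R2+R_L) = 38.73 Ω.
Now apply the divider: V_out = 25.0 × 0.9598 = 24.00 V.
(Unloaded it would be 24.4 V; the load pulls it down.)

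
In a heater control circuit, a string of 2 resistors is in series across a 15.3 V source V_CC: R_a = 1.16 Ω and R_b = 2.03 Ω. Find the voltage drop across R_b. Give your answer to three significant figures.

Series total: ΣR = 1.16 + 2.03 = 3.190 Ω.
By the voltage-divider rule, V = 15.3 × 2.030/3.190 = 9.736 V.

V ≈ 9.74 V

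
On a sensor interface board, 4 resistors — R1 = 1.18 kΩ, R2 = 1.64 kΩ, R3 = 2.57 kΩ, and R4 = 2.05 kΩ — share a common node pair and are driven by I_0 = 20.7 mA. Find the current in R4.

I ≈ 4.33 mA

Conductances: ΣG = 1/1.18 + 1/1.64 + 1/2.57 + 1/2.05 = 2.334 (1/kΩ).
Current divider: I(R4) = I_0 · G_k/ΣG = 20.7 × (0.4878/2.334) = 20.7 × 0.2090 = 4.326 mA.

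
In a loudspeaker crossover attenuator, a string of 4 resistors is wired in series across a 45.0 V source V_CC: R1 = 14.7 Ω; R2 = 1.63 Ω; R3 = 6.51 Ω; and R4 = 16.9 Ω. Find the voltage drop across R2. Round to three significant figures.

V ≈ 1.85 V

ΣR = 14.7 + 1.63 + 6.51 + 16.9 = 39.74 Ω.
Voltage divider: V = V_CC · (1.630 / 39.74) = 45.0 × 0.04102 = 1.846 V.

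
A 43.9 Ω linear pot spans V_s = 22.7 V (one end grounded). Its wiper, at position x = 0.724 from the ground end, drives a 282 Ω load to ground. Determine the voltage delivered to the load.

V_out ≈ 15.9 V

Split the track: R_lower = x·R_p = 31.78 Ω, R_upper = (1−x)·R_p = 12.12 Ω.
R_L loads the lower segment: effective lower R = 28.56 Ω.
Then V_out = V_s · 28.56/(12.12 + 28.56) = 15.94 V.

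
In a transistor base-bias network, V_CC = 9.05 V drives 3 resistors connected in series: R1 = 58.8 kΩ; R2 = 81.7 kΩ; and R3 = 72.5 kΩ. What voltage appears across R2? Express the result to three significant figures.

Total series resistance ΣR = 58.8 + 81.7 + 72.5 = 213.0 kΩ.
Voltage divider: V = V_CC · (81.70 / 213.0) = 9.05 × 0.3836 = 3.471 V.

V ≈ 3.47 V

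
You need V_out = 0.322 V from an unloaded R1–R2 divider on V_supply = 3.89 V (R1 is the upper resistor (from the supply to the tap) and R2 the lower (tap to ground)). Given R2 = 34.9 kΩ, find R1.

R1 ≈ 387 kΩ

Required fraction k = V_out/V_supply = 0.08278.
So R1 = R2 · (V_supply/V_out − 1) = 34.9 × (3.89/0.322 − 1) = 34.9 × 11.08 = 386.7 kΩ.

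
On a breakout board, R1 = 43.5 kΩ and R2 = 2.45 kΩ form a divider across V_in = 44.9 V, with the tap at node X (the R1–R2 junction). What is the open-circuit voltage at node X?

V_th is the unloaded tap voltage: V_in · R2/(R1+R2) = 44.9 × 0.05332 = 2.394 V.

V_th ≈ 2.39 V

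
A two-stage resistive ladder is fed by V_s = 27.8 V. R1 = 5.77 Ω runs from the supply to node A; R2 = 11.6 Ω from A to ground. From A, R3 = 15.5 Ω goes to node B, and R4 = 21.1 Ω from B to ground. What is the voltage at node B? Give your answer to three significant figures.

V_B ≈ 9.68 V

The second stage (R3 + R4 = 36.60 Ω) loads node A in parallel with R2.
R2 ‖ (R3+R4) = 8.808 Ω.
First divider: V_A = V_s · 8.808/(5.77 + 8.808) = 16.80 V.
V_B = V_A × 0.5765 = 9.683 V.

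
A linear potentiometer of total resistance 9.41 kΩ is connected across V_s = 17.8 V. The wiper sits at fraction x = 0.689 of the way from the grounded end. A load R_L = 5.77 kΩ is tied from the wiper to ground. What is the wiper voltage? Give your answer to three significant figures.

V_out ≈ 9.09 V

The pot divides into 2.927 kΩ above the wiper and 6.483 kΩ below.
(x·R_p) ‖ R_L = 3.053 kΩ.
Loaded-divider output: V_out = 17.8 × 0.5106 = 9.088 V.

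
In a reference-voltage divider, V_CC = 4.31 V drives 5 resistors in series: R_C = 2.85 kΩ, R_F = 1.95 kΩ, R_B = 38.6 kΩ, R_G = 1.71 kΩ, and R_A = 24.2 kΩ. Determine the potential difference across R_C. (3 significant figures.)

Series total: ΣR = 2.85 + 1.95 + 38.6 + 1.71 + 24.2 = 69.31 kΩ.
By the voltage-divider rule, V = 4.31 × 2.850/69.31 = 0.1772 V.

V ≈ 0.177 V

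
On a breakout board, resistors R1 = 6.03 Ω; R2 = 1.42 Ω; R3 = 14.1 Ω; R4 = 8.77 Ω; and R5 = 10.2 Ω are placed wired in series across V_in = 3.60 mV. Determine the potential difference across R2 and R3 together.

Series total: ΣR = 6.03 + 1.42 + 14.1 + 8.77 + 10.2 = 40.52 Ω.
R_{R2..R3} = 1.42 + 14.1 = 15.52 Ω.
By the voltage-divider rule, V = 3.60 × 15.52/40.52 = 1.379 mV.

V ≈ 1.38 mV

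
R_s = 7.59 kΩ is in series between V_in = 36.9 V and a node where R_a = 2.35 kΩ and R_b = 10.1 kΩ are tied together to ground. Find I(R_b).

I ≈ 0.733 mA

Parallel bank: R_p = 1/(1/2.35 + 1/10.1) = 1.906 kΩ.
Node voltage V_A = V_in · R_p/(R_s + R_p) = 36.9 × 0.2008 = 7.408 V.
I(R_b) = V_A / R_b = 7.408/10.1 = 0.7334 mA.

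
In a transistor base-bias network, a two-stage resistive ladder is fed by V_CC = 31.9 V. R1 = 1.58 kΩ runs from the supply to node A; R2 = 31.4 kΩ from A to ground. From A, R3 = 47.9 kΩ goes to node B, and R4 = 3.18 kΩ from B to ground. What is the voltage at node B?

V_B ≈ 1.84 V

Looking into the second stage from A: R3 + R4 = 51.08 kΩ appears in parallel with R2.
R2 ‖ (R3+R4) = 19.45 kΩ.
V_A = 31.9 × 19.45/(1.58 + 19.45) = 29.50 V.
Stage 2 is unloaded, so V_B = V_A · R4/(R3+R4) = 29.50 × 3.18/51.08 = 1.837 V.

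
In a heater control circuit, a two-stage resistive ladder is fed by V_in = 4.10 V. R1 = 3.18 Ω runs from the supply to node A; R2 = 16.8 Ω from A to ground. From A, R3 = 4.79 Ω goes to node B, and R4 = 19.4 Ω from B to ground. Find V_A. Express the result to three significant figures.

V_A ≈ 3.10 V

Node A sees R2 in parallel with the series input of stage 2, R3 + R4 = 24.19 Ω.
R2 ‖ (R3+R4) = 9.914 Ω.
So V_A = 4.10 × 0.7571 = 3.104 V.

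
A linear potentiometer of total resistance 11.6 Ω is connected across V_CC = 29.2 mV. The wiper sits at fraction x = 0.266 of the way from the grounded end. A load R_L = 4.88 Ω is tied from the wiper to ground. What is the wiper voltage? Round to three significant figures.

V_out ≈ 5.31 mV

The pot divides into 8.514 Ω above the wiper and 3.086 Ω below.
Lower segment in parallel with the load: 3.086 ‖ 4.88 = 1.890 Ω.
Loaded-divider output: V_out = 29.2 × 0.1817 = 5.305 mV.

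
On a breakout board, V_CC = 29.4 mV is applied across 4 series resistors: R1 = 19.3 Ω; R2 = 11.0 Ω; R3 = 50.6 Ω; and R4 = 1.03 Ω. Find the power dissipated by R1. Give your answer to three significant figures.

P ≈ 2.49 µW

The common current is I = 29.4/81.93 = 0.3588 mA.
P = I²R = 0.1288 × 19.3 = 2.485 µW.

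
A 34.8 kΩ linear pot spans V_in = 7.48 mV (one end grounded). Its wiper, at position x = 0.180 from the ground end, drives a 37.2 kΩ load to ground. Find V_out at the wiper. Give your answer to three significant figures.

V_out ≈ 1.18 mV

Split the track: R_lower = x·R_p = 6.264 kΩ, R_upper = (1−x)·R_p = 28.54 kΩ.
Lower segment in parallel with the load: 6.264 ‖ 37.2 = 5.361 kΩ.
Then V_out = V_in · 5.361/(28.54 + 5.361) = 1.183 mV.
(Unloaded: V_out = x·V_in = 1.35 mV.)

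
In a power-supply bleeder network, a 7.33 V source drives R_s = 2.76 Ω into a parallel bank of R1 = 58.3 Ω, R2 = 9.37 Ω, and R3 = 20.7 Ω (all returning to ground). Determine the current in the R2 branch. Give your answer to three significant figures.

I ≈ 0.530 A

Equivalent of the parallel group: R_p = 5.808 Ω.
V_A by voltage divider: V_A = 7.33 × 5.808/(2.76 + 5.808) = 4.969 V.
I(R2) = V_A / R2 = 4.969/9.37 = 0.5303 A.
(Equivalently: I_total = 0.8555 A, then current-divider fraction G_k/ΣG = 0.6198.)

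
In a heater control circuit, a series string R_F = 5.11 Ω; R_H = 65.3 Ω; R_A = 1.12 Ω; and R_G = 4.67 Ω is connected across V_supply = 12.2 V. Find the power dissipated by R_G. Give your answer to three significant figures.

The common current is I = 12.2/76.20 = 0.1601 A.
P = I²R = 0.02563 × 4.67 = 0.1197 W.

P ≈ 0.120 W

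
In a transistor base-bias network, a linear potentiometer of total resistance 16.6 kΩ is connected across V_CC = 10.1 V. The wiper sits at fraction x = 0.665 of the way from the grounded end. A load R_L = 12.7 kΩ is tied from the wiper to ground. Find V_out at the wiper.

The pot divides into 5.561 kΩ above the wiper and 11.04 kΩ below.
Lower segment in parallel with the load: 11.04 ‖ 12.7 = 5.906 kΩ.
V_out = 10.1 × 5.906/(5.561 + 5.906) = 5.202 V.
(Unloaded: V_out = x·V_CC = 6.72 V.)

V_out ≈ 5.20 V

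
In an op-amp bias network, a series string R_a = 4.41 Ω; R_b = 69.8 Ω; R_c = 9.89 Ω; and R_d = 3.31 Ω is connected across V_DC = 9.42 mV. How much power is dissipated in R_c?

The common current is I = 9.42/87.41 = 0.1078 mA.
P(R_c) = I²·R_c = (0.1078)² × 9.89 = 0.1149 µW.

P ≈ 0.115 µW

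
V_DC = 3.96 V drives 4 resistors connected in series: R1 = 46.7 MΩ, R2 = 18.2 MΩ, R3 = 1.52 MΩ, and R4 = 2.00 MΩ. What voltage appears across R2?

Series total: ΣR = 46.7 + 18.2 + 1.52 + 2.00 = 68.42 MΩ.
By the voltage-divider rule, V = 3.96 × 18.20/68.42 = 1.053 V.

V ≈ 1.05 V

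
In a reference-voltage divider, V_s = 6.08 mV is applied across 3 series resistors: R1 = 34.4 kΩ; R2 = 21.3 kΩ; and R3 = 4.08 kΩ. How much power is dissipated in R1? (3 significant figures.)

Series current I = V_s/ΣR = 6.08/59.78 = 0.1017 µA.
P(R1) = I²·R1 = (0.1017)² × 34.4 = 0.3558 nW.

P ≈ 0.356 nW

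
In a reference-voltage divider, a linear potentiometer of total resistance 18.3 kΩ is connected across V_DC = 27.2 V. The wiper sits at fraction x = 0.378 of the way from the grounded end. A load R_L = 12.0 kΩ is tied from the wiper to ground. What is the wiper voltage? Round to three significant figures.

V_out ≈ 7.57 V

Split the track: R_lower = x·R_p = 6.917 kΩ, R_upper = (1−x)·R_p = 11.38 kΩ.
(x·R_p) ‖ R_L = 4.388 kΩ.
Then V_out = V_DC · 4.388/(11.38 + 4.388) = 7.568 V.
(Unloaded: V_out = x·V_DC = 10.3 V.)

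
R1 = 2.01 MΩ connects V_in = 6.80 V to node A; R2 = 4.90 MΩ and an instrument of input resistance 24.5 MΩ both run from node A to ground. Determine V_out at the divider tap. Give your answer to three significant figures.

V_out ≈ 4.56 V

The load sits in parallel with R2, giving an effective lower resistance R2' = R2·R_L/(R2+R_L) = 4.083 MΩ.
Then V_out = V_in · R2'/(R1 + R2') = 6.80 × 4.083/6.093 = 4.557 V.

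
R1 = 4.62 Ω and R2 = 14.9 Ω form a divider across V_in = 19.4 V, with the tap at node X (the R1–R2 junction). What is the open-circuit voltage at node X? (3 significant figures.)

With X open, the divider is unloaded: V_th = 19.4 × 14.9/19.52 = 14.81 V.

V_th ≈ 14.8 V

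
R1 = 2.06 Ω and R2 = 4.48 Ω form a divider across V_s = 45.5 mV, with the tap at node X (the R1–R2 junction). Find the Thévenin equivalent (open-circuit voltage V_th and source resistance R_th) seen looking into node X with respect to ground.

Open-circuit (no load on X): V_th = V_s · R2/(R1 + R2) = 45.5 × 4.48/(2.060 + 4.48) = 31.17 mV.
Zeroing V_s shorts the top of R1 to ground, so R_th = R1 ‖ R2 = 1.411 Ω.

V_th ≈ 31.2 mV, R_th ≈ 1.41 Ω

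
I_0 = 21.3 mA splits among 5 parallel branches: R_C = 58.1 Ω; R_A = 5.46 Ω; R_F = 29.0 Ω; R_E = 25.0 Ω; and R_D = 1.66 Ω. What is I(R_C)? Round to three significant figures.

I ≈ 0.418 mA

Conductances: ΣG = 1/58.1 + 1/5.46 + 1/29.0 + 1/25.0 + 1/1.66 = 0.8773 (1/Ω).
R_C takes the fraction G_k/ΣG = 0.01721/0.8773 = 0.01962, so I = 21.3 × 0.01962 = 0.4179 mA.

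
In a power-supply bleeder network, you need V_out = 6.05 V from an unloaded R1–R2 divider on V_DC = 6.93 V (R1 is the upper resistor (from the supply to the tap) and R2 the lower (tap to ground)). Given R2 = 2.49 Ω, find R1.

R1 ≈ 0.362 Ω

The divider ratio is R2/(R1+R2) = 6.05/6.93 = 0.8730.
So R1 = R2 · (V_DC/V_out − 1) = 2.49 × (6.93/6.05 − 1) = 2.49 × 0.1455 = 0.3622 Ω.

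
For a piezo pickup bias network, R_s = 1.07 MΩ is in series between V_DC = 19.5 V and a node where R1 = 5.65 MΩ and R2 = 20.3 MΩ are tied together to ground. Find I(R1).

Parallel bank: R_p = 1/(1/5.65 + 1/20.3) = 4.420 MΩ.
V_A by voltage divider: V_A = 19.5 × 4.420/(1.07 + 4.420) = 15.70 V.
I(R1) = V_A / R1 = 15.70/5.65 = 2.779 µA.

I ≈ 2.78 µA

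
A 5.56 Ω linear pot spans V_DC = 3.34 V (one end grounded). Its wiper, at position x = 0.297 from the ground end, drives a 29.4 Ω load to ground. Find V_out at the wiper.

V_out ≈ 0.954 V

Split the track: R_lower = x·R_p = 1.651 Ω, R_upper = (1−x)·R_p = 3.909 Ω.
(x·R_p) ‖ R_L = 1.564 Ω.
Then V_out = V_DC · 1.564/(3.909 + 1.564) = 0.9543 V.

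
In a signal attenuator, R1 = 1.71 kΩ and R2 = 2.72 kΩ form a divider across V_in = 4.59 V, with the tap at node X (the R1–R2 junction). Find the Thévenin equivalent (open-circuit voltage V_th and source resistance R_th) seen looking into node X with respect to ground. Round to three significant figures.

V_th ≈ 2.82 V, R_th ≈ 1.05 kΩ

V_th is the unloaded tap voltage: V_in · R2/(R1+R2) = 4.59 × 0.6140 = 2.818 V.
Zeroing V_in shorts the top of R1 to ground, so R_th = R1 ‖ R2 = 1.050 kΩ.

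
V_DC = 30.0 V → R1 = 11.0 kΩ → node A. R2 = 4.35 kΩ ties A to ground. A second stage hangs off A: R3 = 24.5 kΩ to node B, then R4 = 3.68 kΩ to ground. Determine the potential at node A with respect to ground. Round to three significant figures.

Node A sees R2 in parallel with the series input of stage 2, R3 + R4 = 28.18 kΩ.
Effective lower resistance at A: R2 ‖ 28.18 = 3.768 kΩ.
First divider: V_A = V_DC · 3.768/(11.0 + 3.768) = 7.655 V.

V_A ≈ 7.65 V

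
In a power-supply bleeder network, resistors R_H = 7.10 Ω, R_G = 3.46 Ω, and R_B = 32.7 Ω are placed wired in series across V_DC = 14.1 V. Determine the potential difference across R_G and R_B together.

Total series resistance ΣR = 7.10 + 3.46 + 32.7 = 43.26 Ω.
R_{R_G..R_B} = 3.46 + 32.7 = 36.16 Ω.
By the voltage-divider rule, V = 14.1 × 36.16/43.26 = 11.79 V.

V ≈ 11.8 V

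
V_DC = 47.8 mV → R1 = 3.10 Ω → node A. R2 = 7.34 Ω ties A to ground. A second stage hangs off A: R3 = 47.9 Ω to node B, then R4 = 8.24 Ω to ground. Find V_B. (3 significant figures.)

Node A sees R2 in parallel with the series input of stage 2, R3 + R4 = 56.14 Ω.
Effective lower resistance at A: R2 ‖ 56.14 = 6.491 Ω.
First divider: V_A = V_DC · 6.491/(3.10 + 6.491) = 32.35 mV.
V_B = V_A × 0.1468 = 4.748 mV.

V_B ≈ 4.75 mV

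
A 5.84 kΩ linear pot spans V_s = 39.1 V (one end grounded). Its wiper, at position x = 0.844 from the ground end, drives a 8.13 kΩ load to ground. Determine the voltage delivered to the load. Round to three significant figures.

V_out ≈ 30.1 V

Split the track: R_lower = x·R_p = 4.929 kΩ, R_upper = (1−x)·R_p = 0.9110 kΩ.
R_L loads the lower segment: effective lower R = 3.069 kΩ.
V_out = 39.1 × 3.069/(0.9110 + 3.069) = 30.15 V.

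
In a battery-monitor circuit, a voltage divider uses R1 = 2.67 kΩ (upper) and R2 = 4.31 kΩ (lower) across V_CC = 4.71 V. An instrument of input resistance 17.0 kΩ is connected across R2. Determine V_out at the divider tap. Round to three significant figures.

R2 ‖ R_L = (4.31 × 17.0)/(4.31 + 17.0) = 3.438 kΩ.
Now apply the divider: V_out = 4.71 × 0.5629 = 2.651 V.

V_out ≈ 2.65 V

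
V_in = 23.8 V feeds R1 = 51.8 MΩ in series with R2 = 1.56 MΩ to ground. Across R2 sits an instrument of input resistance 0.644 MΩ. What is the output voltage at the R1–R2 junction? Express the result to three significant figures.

First combine the lower leg with the load: R2 ‖ R_L = 0.4558 MΩ.
Then V_out = V_in · R2'/(R1 + R2') = 23.8 × 0.4558/52.26 = 0.2076 V.
(Unloaded it would be 0.696 V; the load pulls it down.)

V_out ≈ 0.208 V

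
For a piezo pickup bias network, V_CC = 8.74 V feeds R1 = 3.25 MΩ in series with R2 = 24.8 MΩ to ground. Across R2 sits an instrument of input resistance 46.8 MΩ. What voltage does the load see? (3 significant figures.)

V_out ≈ 7.28 V

First combine the lower leg with the load: R2 ‖ R_L = 16.21 MΩ.
Then V_out = V_CC · R2'/(R1 + R2') = 8.74 × 16.21/19.46 = 7.280 V.
(Unloaded it would be 7.73 V; the load pulls it down.)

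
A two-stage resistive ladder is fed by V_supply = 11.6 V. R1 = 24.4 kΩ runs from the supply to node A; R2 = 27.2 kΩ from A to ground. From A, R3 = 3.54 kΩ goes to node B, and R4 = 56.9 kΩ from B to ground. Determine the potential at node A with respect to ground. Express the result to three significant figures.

Node A sees R2 in parallel with the series input of stage 2, R3 + R4 = 60.44 kΩ.
Effective lower resistance at A: R2 ‖ 60.44 = 18.76 kΩ.
First divider: V_A = V_supply · 18.76/(24.4 + 18.76) = 5.042 V.

V_A ≈ 5.04 V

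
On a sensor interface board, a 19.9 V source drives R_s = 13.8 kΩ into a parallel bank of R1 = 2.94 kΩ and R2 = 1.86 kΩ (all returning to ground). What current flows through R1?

Parallel bank: R_p = 1/(1/2.94 + 1/1.86) = 1.139 kΩ.
V_A = 19.9 × 1.139/14.94 = 1.518 V.
I(R1) = V_A / R1 = 1.518/2.94 = 0.5162 mA.
(Equivalently: I_total = 1.332 mA, then current-divider fraction G_k/ΣG = 0.3875.)

I ≈ 0.516 mA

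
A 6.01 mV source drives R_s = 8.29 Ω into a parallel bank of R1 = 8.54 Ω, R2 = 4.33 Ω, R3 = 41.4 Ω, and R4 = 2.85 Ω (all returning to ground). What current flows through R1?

Equivalent of the parallel group: R_p = 1.383 Ω.
V_A by voltage divider: V_A = 6.01 × 1.383/(8.29 + 1.383) = 0.8593 mV.
I(R1) = V_A / R1 = 0.8593/8.54 = 0.1006 mA.

I ≈ 0.101 mA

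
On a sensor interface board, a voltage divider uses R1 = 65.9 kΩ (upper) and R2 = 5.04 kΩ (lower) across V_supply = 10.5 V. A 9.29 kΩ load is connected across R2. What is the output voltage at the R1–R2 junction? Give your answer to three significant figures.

V_out ≈ 0.496 V

R2 ‖ R_L = (5.04 × 9.29)/(5.04 + 9.29) = 3.267 kΩ.
Now apply the divider: V_out = 10.5 × 0.04724 = 0.4960 V.
(Unloaded it would be 0.746 V; the load pulls it down.)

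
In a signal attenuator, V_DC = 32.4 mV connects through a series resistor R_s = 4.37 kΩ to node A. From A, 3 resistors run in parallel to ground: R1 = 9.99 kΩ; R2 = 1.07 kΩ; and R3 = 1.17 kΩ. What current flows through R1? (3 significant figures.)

Parallel bank: R_p = 1/(1/9.99 + 1/1.07 + 1/1.17) = 0.5293 kΩ.
V_A = 32.4 × 0.5293/4.899 = 3.500 mV.
I(R1) = V_A / R1 = 3.500/9.99 = 0.3504 µA.

I ≈ 0.350 µA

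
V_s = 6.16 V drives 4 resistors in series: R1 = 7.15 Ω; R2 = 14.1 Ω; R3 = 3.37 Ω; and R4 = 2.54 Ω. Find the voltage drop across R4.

Total series resistance ΣR = 7.15 + 14.1 + 3.37 + 2.54 = 27.16 Ω.
By the voltage-divider rule, V = 6.16 × 2.540/27.16 = 0.5761 V.

V ≈ 0.576 V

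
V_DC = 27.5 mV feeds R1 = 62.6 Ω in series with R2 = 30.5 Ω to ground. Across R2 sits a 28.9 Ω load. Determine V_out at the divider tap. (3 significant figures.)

V_out ≈ 5.27 mV

First combine the lower leg with the load: R2 ‖ R_L = 14.84 Ω.
Now apply the divider: V_out = 27.5 × 0.1916 = 5.270 mV.
(Unloaded it would be 9.01 mV; the load pulls it down.)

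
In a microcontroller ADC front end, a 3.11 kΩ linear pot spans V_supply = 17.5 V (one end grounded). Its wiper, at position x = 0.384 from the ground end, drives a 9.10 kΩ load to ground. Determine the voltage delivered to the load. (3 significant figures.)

V_out ≈ 6.22 V

Split the track: R_lower = x·R_p = 1.194 kΩ, R_upper = (1−x)·R_p = 1.916 kΩ.
Lower segment in parallel with the load: 1.194 ‖ 9.10 = 1.056 kΩ.
V_out = 17.5 × 1.056/(1.916 + 1.056) = 6.217 V.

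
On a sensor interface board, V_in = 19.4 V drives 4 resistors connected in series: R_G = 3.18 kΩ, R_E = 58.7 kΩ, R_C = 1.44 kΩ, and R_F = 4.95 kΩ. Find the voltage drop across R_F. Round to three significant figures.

V ≈ 1.41 V

ΣR = 3.18 + 58.7 + 1.44 + 4.95 = 68.27 kΩ.
V = V_in · R/ΣR = 19.4 × 0.07251 = 1.407 V.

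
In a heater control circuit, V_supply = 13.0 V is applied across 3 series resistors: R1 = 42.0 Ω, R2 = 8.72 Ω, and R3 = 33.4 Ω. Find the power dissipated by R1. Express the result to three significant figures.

ΣR = 84.12 Ω → I = 13.0/84.12 = 0.1545 A.
P(R1) = I²·R1 = (0.1545)² × 42.0 = 1.003 W.

P ≈ 1.00 W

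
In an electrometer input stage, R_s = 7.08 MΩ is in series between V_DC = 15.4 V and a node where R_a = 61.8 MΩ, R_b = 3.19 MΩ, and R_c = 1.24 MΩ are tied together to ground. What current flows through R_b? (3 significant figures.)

I ≈ 0.534 µA

Equivalent of the parallel group: R_p = 0.8802 MΩ.
Node voltage V_A = V_DC · R_p/(R_s + R_p) = 15.4 × 0.1106 = 1.703 V.
Branch current I = V_A/R_b = 1.703/3.19 = 0.5338 µA.
(Check via current divider: I_total = 1.935 µA; share G_k/ΣG = 0.2759 → same result.)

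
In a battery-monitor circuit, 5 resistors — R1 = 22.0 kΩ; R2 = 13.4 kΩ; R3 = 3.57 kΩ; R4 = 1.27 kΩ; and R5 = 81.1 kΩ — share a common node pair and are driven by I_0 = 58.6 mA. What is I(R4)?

I ≈ 38.5 mA

Total conductance ΣG = 1/22.0 + 1/13.4 + 1/3.57 + 1/1.27 + 1/81.1 = 1.200 (units of 1/kΩ).
By the current-divider rule, I = I_0 · G_k/ΣG = 58.6 × 0.6562 = 38.45 mA.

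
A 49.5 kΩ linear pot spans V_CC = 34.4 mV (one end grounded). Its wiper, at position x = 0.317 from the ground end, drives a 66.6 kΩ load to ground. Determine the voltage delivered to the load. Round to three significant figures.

V_out ≈ 9.39 mV

Lower segment x·R_p = 15.69 kΩ; upper segment (1−x)·R_p = 33.81 kΩ.
R_L loads the lower segment: effective lower R = 12.70 kΩ.
V_out = 34.4 × 12.70/(33.81 + 12.70) = 9.393 mV.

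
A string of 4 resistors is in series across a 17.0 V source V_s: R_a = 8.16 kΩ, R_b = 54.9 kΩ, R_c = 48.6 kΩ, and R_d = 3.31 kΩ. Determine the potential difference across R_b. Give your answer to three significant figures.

Series total: ΣR = 8.16 + 54.9 + 48.6 + 3.31 = 115.0 kΩ.
By the voltage-divider rule, V = 17.0 × 54.90/115.0 = 8.118 V.

V ≈ 8.12 V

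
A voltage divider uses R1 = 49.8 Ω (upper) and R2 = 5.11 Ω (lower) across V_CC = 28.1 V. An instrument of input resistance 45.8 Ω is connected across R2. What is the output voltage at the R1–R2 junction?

V_out ≈ 2.37 V

The load sits in parallel with R2, giving an effective lower resistance R2' = R2·R_L/(R2+R_L) = 4.597 Ω.
Now apply the divider: V_out = 28.1 × 0.08451 = 2.375 V.
(Unloaded it would be 2.62 V; the load pulls it down.)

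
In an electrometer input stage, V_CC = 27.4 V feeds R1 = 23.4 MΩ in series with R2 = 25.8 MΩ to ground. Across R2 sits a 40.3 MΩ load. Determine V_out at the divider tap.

First combine the lower leg with the load: R2 ‖ R_L = 15.73 MΩ.
Voltage divider with the loaded lower leg: V_out = 27.4 × 15.73/(23.4 + 15.73) = 27.4 × 0.4020 = 11.01 V.

V_out ≈ 11.0 V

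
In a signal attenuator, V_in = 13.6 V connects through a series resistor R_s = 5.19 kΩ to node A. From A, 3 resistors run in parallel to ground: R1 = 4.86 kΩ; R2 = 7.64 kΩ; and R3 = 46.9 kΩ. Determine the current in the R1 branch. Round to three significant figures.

I ≈ 0.979 mA

Equivalent of the parallel group: R_p = 2.794 kΩ.
V_A = 13.6 × 2.794/7.984 = 4.759 V.
I(R1) = V_A / R1 = 4.759/4.86 = 0.9792 mA.
(Check via current divider: I_total = 1.704 mA; share G_k/ΣG = 0.5748 → same result.)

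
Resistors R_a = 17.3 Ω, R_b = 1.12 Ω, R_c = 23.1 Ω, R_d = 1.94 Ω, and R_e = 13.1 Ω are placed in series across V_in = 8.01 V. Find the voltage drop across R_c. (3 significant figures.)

V ≈ 3.27 V

Series total: ΣR = 17.3 + 1.12 + 23.1 + 1.94 + 13.1 = 56.56 Ω.
Voltage divider: V = V_in · (23.10 / 56.56) = 8.01 × 0.4084 = 3.271 V.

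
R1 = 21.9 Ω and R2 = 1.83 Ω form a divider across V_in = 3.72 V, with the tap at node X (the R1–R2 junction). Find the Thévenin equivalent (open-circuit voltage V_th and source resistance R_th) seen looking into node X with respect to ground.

V_th ≈ 0.287 V, R_th ≈ 1.69 Ω

Open-circuit (no load on X): V_th = V_in · R2/(R1 + R2) = 3.72 × 1.83/(21.90 + 1.83) = 0.2869 V.
With V_in suppressed (replaced by a short), R_th = R1 ‖ R2 = (21.90 × 1.83)/(21.90 + 1.83) = 1.689 Ω.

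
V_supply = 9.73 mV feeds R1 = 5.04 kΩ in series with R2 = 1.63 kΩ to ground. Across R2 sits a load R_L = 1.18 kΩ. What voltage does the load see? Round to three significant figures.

V_out ≈ 1.16 mV

First combine the lower leg with the load: R2 ‖ R_L = 0.6845 kΩ.
Voltage divider with the loaded lower leg: V_out = 9.73 × 0.6845/(5.04 + 0.6845) = 9.73 × 0.1196 = 1.163 mV.
(Unloaded it would be 2.38 mV; the load pulls it down.)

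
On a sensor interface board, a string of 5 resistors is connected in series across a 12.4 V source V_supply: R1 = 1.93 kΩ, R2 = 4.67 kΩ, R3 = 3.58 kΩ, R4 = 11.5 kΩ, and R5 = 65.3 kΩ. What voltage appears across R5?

ΣR = 1.93 + 4.67 + 3.58 + 11.5 + 65.3 = 86.98 kΩ.
V = V_supply · R/ΣR = 12.4 × 0.7507 = 9.309 V.

V ≈ 9.31 V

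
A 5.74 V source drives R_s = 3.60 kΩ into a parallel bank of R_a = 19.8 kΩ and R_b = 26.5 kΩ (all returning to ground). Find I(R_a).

I ≈ 0.220 mA

Combine the parallel branches: R_p = (1/19.8 + 1/26.5)⁻¹ = 11.33 kΩ.
V_A by voltage divider: V_A = 5.74 × 11.33/(3.60 + 11.33) = 4.356 V.
I(R_a) = V_A / R_a = 4.356/19.8 = 0.2200 mA.
(Equivalently: I_total = 0.3844 mA, then current-divider fraction G_k/ΣG = 0.5724.)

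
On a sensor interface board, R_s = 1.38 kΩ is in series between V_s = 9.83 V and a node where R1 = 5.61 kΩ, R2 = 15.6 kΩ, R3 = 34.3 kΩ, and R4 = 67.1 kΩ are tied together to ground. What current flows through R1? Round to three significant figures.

I ≈ 1.26 mA

Equivalent of the parallel group: R_p = 3.491 kΩ.
V_A by voltage divider: V_A = 9.83 × 3.491/(1.38 + 3.491) = 7.045 V.
Branch current I = V_A/R1 = 7.045/5.61 = 1.256 mA.
(Equivalently: I_total = 2.018 mA, then current-divider fraction G_k/ΣG = 0.6224.)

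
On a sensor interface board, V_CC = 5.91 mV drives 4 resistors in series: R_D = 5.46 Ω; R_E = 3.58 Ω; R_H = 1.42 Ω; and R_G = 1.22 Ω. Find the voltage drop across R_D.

V ≈ 2.76 mV

ΣR = 5.46 + 3.58 + 1.42 + 1.22 = 11.68 Ω.
By the voltage-divider rule, V = 5.91 × 5.460/11.68 = 2.763 mV.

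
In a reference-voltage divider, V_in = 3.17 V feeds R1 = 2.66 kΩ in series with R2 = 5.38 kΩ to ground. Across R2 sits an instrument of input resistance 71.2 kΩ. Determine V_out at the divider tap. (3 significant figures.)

The load sits in parallel with R2, giving an effective lower resistance R2' = R2·R_L/(R2+R_L) = 5.002 kΩ.
Then V_out = V_in · R2'/(R1 + R2') = 3.17 × 5.002/7.662 = 2.069 V.

V_out ≈ 2.07 V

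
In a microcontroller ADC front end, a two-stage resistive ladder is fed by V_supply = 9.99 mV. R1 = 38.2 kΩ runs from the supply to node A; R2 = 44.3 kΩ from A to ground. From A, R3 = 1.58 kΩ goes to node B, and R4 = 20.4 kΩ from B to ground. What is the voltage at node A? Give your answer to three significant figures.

Node A sees R2 in parallel with the series input of stage 2, R3 + R4 = 21.98 kΩ.
R2 ‖ (R3+R4) = 14.69 kΩ.
First divider: V_A = V_supply · 14.69/(38.2 + 14.69) = 2.775 mV.

V_A ≈ 2.77 mV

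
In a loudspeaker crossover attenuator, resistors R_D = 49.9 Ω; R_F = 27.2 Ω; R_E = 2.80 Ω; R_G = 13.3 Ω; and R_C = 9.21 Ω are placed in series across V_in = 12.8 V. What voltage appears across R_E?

ΣR = 49.9 + 27.2 + 2.80 + 13.3 + 9.21 = 102.4 Ω.
By the voltage-divider rule, V = 12.8 × 2.800/102.4 = 0.3500 V.

V ≈ 0.350 V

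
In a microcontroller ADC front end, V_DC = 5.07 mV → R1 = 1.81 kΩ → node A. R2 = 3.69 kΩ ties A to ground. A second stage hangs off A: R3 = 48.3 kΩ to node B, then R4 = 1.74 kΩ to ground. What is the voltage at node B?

V_B ≈ 0.115 mV

Node A sees R2 in parallel with the series input of stage 2, R3 + R4 = 50.04 kΩ.
Effective lower resistance at A: R2 ‖ 50.04 = 3.437 kΩ.
So V_A = 5.07 × 0.6550 = 3.321 mV.
Stage 2 is unloaded, so V_B = V_A · R4/(R3+R4) = 3.321 × 1.74/50.04 = 0.1155 mV.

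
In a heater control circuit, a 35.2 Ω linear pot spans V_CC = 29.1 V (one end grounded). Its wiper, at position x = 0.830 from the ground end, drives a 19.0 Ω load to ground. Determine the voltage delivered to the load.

The pot divides into 5.984 Ω above the wiper and 29.22 Ω below.
R_L loads the lower segment: effective lower R = 11.51 Ω.
Loaded-divider output: V_out = 29.1 × 0.6580 = 19.15 V.

V_out ≈ 19.1 V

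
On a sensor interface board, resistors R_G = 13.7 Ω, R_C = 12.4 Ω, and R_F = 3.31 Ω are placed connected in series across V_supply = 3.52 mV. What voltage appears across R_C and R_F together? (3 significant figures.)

ΣR = 13.7 + 12.4 + 3.31 = 29.41 Ω.
R_{R_C..R_F} = 12.4 + 3.31 = 15.71 Ω.
V = V_supply · R/ΣR = 3.52 × 0.5342 = 1.880 mV.

V ≈ 1.88 mV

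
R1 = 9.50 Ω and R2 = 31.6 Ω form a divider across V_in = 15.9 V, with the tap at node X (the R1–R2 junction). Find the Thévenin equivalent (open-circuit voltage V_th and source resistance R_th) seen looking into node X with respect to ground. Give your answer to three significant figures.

V_th ≈ 12.2 V, R_th ≈ 7.30 Ω

Open-circuit (no load on X): V_th = V_in · R2/(R1 + R2) = 15.9 × 31.6/(9.500 + 31.6) = 12.22 V.
With V_in suppressed (replaced by a short), R_th = R1 ‖ R2 = (9.500 × 31.6)/(9.500 + 31.6) = 7.304 Ω.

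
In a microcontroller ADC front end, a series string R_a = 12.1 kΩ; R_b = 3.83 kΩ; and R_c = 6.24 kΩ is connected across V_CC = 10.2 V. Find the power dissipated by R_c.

P ≈ 1.32 mW

The common current is I = 10.2/22.17 = 0.4601 mA.
V(R_c) = I·R = 2.871 V; P = V·I = 2.871 × 0.4601 = 1.321 mW.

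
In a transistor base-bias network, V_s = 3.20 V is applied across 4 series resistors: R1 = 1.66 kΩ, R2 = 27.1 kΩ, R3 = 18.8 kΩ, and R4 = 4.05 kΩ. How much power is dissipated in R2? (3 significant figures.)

P ≈ 0.104 mW

Series current I = V_s/ΣR = 3.20/51.61 = 0.06200 mA.
P = I²R = 0.003844 × 27.1 = 0.1042 mW.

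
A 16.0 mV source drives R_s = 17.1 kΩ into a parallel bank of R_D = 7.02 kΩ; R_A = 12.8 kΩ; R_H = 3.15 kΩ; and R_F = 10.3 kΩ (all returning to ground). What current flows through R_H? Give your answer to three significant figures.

I ≈ 0.428 µA

Parallel bank: R_p = 1/(1/7.02 + 1/12.8 + 1/3.15 + 1/10.3) = 1.574 kΩ.
Node voltage V_A = V_supply · R_p/(R_s + R_p) = 16.0 × 0.08431 = 1.349 mV.
Branch current I = V_A/R_H = 1.349/3.15 = 0.4283 µA.
(Check via current divider: I_total = 0.8568 µA; share G_k/ΣG = 0.4998 → same result.)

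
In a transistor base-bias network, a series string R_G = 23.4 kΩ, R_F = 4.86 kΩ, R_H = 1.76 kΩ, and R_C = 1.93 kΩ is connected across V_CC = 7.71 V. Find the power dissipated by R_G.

P ≈ 1.36 mW

The common current is I = 7.71/31.95 = 0.2413 mA.
P(R_G) = I²·R_G = (0.2413)² × 23.4 = 1.363 mW.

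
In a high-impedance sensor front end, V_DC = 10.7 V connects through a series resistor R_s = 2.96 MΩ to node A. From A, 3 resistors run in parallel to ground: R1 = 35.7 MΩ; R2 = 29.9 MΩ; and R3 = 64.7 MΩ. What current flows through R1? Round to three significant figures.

Equivalent of the parallel group: R_p = 13.00 MΩ.
V_A = 10.7 × 13.00/15.96 = 8.716 V.
Branch current I = V_A/R1 = 8.716/35.7 = 0.2441 µA.

I ≈ 0.244 µA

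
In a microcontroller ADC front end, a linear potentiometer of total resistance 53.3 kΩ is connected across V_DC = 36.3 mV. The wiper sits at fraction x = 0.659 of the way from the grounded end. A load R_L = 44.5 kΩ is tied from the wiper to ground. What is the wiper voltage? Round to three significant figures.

V_out ≈ 18.8 mV

The pot divides into 18.18 kΩ above the wiper and 35.12 kΩ below.
Lower segment in parallel with the load: 35.12 ‖ 44.5 = 19.63 kΩ.
Then V_out = V_DC · 19.63/(18.18 + 19.63) = 18.85 mV.
(Unloaded: V_out = x·V_DC = 23.9 mV.)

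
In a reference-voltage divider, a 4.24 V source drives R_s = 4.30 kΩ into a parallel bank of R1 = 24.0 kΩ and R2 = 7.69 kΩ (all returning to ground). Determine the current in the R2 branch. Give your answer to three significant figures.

I ≈ 0.317 mA

Parallel bank: R_p = 1/(1/24.0 + 1/7.69) = 5.824 kΩ.
V_A = 4.24 × 5.824/10.12 = 2.439 V.
I(R2) = V_A / R2 = 2.439/7.69 = 0.3172 mA.
(Check via current divider: I_total = 0.4188 mA; share G_k/ΣG = 0.7573 → same result.)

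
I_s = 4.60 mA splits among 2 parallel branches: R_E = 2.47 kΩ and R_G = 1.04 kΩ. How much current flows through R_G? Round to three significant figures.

I ≈ 3.24 mA

For two parallel branches, I_k = I_s · (other R)/(sum of R).
I(R_G) = 4.60 × 2.47/(2.47 + 1.04) = 4.60 × 0.7037 = 3.237 mA.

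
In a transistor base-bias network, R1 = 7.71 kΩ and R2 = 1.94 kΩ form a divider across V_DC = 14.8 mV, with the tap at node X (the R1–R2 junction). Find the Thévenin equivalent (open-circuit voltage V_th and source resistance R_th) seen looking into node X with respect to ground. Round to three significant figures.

V_th ≈ 2.98 mV, R_th ≈ 1.55 kΩ

Open-circuit (no load on X): V_th = V_DC · R2/(R1 + R2) = 14.8 × 1.94/(7.710 + 1.94) = 2.975 mV.
Looking into X with the source shorted: R_th = R1·R2/(R1+R2) = 7.710 × 1.94/9.650 = 1.550 kΩ.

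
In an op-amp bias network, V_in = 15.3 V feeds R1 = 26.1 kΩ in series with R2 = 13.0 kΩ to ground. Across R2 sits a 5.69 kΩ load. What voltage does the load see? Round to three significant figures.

The load sits in parallel with R2, giving an effective lower resistance R2' = R2·R_L/(R2+R_L) = 3.958 kΩ.
Then V_out = V_in · R2'/(R1 + R2') = 15.3 × 3.958/30.06 = 2.015 V.

V_out ≈ 2.01 V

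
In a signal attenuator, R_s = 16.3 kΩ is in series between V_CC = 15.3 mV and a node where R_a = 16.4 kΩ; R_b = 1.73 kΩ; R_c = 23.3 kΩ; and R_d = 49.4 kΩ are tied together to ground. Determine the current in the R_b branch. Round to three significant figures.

Combine the parallel branches: R_p = (1/16.4 + 1/1.73 + 1/23.3 + 1/49.4)⁻¹ = 1.424 kΩ.
Node voltage V_A = V_CC · R_p/(R_s + R_p) = 15.3 × 0.08035 = 1.229 mV.
I(R_b) = V_A / R_b = 1.229/1.73 = 0.7106 µA.

I ≈ 0.711 µA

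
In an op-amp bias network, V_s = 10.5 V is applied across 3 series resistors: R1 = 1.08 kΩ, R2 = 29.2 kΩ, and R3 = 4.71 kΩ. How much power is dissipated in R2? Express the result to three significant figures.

P ≈ 2.63 mW

Series current I = V_s/ΣR = 10.5/34.99 = 0.3001 mA.
P(R2) = I²·R2 = (0.3001)² × 29.2 = 2.630 mW.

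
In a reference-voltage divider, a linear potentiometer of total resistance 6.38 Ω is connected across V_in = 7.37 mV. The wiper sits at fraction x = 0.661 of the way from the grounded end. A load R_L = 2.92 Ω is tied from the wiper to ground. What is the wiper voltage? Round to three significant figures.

Split the track: R_lower = x·R_p = 4.217 Ω, R_upper = (1−x)·R_p = 2.163 Ω.
(x·R_p) ‖ R_L = 1.725 Ω.
Loaded-divider output: V_out = 7.37 × 0.4437 = 3.270 mV.

V_out ≈ 3.27 mV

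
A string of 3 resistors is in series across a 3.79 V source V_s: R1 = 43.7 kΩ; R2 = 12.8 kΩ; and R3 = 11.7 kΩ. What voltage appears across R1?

Series total: ΣR = 43.7 + 12.8 + 11.7 = 68.20 kΩ.
V = V_s · R/ΣR = 3.79 × 0.6408 = 2.428 V.

V ≈ 2.43 V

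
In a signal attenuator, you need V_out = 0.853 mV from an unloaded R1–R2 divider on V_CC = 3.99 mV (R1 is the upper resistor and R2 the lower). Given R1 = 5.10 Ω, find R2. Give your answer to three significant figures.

R2 ≈ 1.39 Ω

The divider ratio is R2/(R1+R2) = 0.853/3.99 = 0.2138.
Rearranging, R2 = R1·k/(1−k) = 5.10 × 0.2719 = 1.387 Ω.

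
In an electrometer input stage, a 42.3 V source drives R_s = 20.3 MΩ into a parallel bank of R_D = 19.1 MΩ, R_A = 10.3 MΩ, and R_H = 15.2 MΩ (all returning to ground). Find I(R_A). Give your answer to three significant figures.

Parallel bank: R_p = 1/(1/19.1 + 1/10.3 + 1/15.2) = 4.646 MΩ.
Node voltage V_A = V_CC · R_p/(R_s + R_p) = 42.3 × 0.1862 = 7.878 V.
I(R_A) = V_A / R_A = 7.878/10.3 = 0.7649 µA.
(Equivalently: I_total = 1.696 µA, then current-divider fraction G_k/ΣG = 0.4511.)

I ≈ 0.765 µA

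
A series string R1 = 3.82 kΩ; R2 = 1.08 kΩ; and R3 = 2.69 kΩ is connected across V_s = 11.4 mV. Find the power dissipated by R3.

Series current I = V_s/ΣR = 11.4/7.590 = 1.502 µA.
V(R3) = I·R = 4.040 mV; P = V·I = 4.040 × 1.502 = 6.068 nW.

P ≈ 6.07 nW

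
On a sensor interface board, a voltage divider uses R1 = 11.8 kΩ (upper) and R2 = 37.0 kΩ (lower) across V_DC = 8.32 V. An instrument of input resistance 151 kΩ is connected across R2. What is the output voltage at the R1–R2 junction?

The load sits in parallel with R2, giving an effective lower resistance R2' = R2·R_L/(R2+R_L) = 29.72 kΩ.
Voltage divider with the loaded lower leg: V_out = 8.32 × 29.72/(11.8 + 29.72) = 8.32 × 0.7158 = 5.955 V.
(Unloaded it would be 6.31 V; the load pulls it down.)

V_out ≈ 5.96 V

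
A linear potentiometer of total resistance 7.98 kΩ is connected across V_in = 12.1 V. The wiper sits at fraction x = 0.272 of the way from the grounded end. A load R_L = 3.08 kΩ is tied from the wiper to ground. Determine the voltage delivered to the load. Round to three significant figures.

V_out ≈ 2.18 V

Split the track: R_lower = x·R_p = 2.171 kΩ, R_upper = (1−x)·R_p = 5.809 kΩ.
R_L loads the lower segment: effective lower R = 1.273 kΩ.
Then V_out = V_in · 1.273/(5.809 + 1.273) = 2.175 V.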